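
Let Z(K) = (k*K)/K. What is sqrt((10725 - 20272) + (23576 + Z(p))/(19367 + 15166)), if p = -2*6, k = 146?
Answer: I*sqrt(1264916274873)/11511 ≈ 97.705*I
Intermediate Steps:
p = -12
Z(K) = 146 (Z(K) = (146*K)/K = 146)
sqrt((10725 - 20272) + (23576 + Z(p))/(19367 + 15166)) = sqrt((10725 - 20272) + (23576 + 146)/(19367 + 15166)) = sqrt(-9547 + 23722/34533) = sqrt(-329662829/34533) = I*sqrt(1264916274873)/11511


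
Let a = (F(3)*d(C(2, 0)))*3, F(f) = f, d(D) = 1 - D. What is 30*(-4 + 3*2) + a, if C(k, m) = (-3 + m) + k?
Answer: 78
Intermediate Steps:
C(k, m) = -3 + k + m
a = 18 (a = (3*(1 - (-3 + 2 + 0)))*3 = (3*(1 - 1*(-1)))*3 = (3*(1 + 1))*3 = (3*2)*3 = 6*3 = 18)
30*(-4 + 3*2) + a = 30*(-4 + 3*2) + 18 = 30*(-4 + 6) + 18 = 30*2 + 18 = 60 + 18 = 78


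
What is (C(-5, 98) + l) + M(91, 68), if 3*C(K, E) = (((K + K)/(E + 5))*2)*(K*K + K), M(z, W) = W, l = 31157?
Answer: 9648125/309 ≈ 31224.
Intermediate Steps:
C(K, E) = 4*K*(K + K²)/(3*(5 + E)) (C(K, E) = ((((K + K)/(E + 5))*2)*(K*K + K))/3 = ((((2*K)/(5 + E))*2)*(K² + K))/3 = (((2*K/(5 + E))*2)*(K + K²))/3 = ((4*K/(5 + E))*(K + K²))/3 = (4*K*(K + K²)/(5 + E))/3 = 4*K*(K + K²)/(3*(5 + E)))
(C(-5, 98) + l) + M(91, 68) = ((4/3)*(-5)²*(1 - 5)/(5 + 98) + 31157) + 68 = ((4/3)*25*(-4)/103 + 31157) + 68 = ((4/3)*25*(1/103)*(-4) + 31157) + 68 = (-400/309 + 31157) + 68 = 9627113/309 + 68 = 9648125/309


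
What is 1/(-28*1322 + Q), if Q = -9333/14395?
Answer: -14395/532854653 ≈ -2.7015e-5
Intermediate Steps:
Q = -9333/14395 (Q = -9333*1/14395 = -9333/14395 ≈ -0.64835)
1/(-28*1322 + Q) = 1/(-28*1322 - 9333/14395) = 1/(-37016 - 9333/14395) = 1/(-532854653/14395) = -14395/532854653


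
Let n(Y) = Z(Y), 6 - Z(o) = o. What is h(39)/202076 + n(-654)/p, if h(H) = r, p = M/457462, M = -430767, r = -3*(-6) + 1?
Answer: -20337257316449/29015890764 ≈ -700.90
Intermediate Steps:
Z(o) = 6 - o
n(Y) = 6 - Y
r = 19 (r = 18 + 1 = 19)
p = -430767/457462 ≈ -0.94165
h(H) = 19
h(39)/202076 + n(-654)/p = 19/202076 + (6 - 1*(-654))/(-430767/457462) = 19*(1/202076) + (6 + 654)*(-457462/430767) = 19/202076 + 660*(-457462/430767) = 19/202076 - 100641640/143589 = -20337257316449/29015890764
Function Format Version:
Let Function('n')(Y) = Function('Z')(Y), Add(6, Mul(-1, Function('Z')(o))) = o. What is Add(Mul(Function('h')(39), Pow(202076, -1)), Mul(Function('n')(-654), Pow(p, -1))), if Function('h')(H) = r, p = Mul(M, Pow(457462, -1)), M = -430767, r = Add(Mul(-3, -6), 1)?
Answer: Rational(-20337257316449, 29015890764) ≈ -700.90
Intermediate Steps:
Function('Z')(o) = Add(6, Mul(-1, o))
Function('n')(Y) = Add(6, Mul(-1, Y))
r = 19 (r = Add(18, 1) = 19)
p = Rational(-430767, 457462) (p = Mul(-430767, Pow(457462, -1)) = Mul(-430767, Rational(1, 457462)) = Rational(-430767, 457462) ≈ -0.94165)
Function('h')(H) = 19
Add(Mul(Function('h')(39), Pow(202076, -1)), Mul(Function('n')(-654), Pow(p, -1))) = Add(Mul(19, Pow(202076, -1)), Mul(Add(6, Mul(-1, -654)), Pow(Rational(-430767, 457462), -1))) = Add(Mul(19, Rational(1, 202076)), Mul(Add(6, 654), Rational(-457462, 430767))) = Add(Rational(19, 202076), Mul(660, Rational(-457462, 430767))) = Add(Rational(19, 202076), Rational(-100641640, 143589)) = Rational(-20337257316449, 29015890764)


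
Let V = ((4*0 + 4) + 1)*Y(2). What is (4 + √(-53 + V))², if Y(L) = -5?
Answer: (4 + I*√78)² ≈ -62.0 + 70.654*I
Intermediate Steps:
V = -25 (V = ((4*0 + 4) + 1)*(-5) = ((0 + 4) + 1)*(-5) = (4 + 1)*(-5) = 5*(-5) = -25)
(4 + √(-53 + V))² = (4 + √(-53 - 25))² = (4 + √(-78))² = (4 + I*√78)²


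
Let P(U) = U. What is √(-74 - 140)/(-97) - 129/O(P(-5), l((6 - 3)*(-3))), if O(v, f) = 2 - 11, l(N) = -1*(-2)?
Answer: 43/3 - I*√214/97 ≈ 14.333 - 0.15081*I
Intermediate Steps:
l(N) = 2
O(v, f) = -9
√(-74 - 140)/(-97) - 129/O(P(-5), l((6 - 3)*(-3))) = √(-74 - 140)/(-97) - 129/(-9) = √(-214)*(-1/97) - 129*(-⅑) = (I*√214)*(-1/97) + 43/3 = -I*√214/97 + 43/3 = 43/3 - I*√214/97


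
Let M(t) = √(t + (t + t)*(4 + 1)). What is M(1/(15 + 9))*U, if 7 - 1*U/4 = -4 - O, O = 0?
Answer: 11*√66/3 ≈ 29.788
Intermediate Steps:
M(t) = √11*√t (M(t) = √(t + (2*t)*5) = √(t + 10*t) = √(11*t) = √11*√t)
U = 44 (U = 28 - 4*(-4 - 1*0) = 28 - 4*(-4 + 0) = 28 - 4*(-4) = 28 + 16 = 44)
M(1/(15 + 9))*U = (√11*√(1/(15 + 9)))*44 = (√11*√(1/24))*44 = (√11*(√6/12))*44 = (√66/12)*44 = 11*√66/3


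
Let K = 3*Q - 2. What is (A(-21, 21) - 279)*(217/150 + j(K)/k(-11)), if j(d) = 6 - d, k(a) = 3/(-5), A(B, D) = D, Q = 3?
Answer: -20081/25 ≈ -803.24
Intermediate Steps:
K = 7 (K = 3*3 - 2 = 9 - 2 = 7)
k(a) = -⅗ (k(a) = 3*(-⅕) = -⅗)
(A(-21, 21) - 279)*(217/150 + j(K)/k(-11)) = (21 - 279)*(217/150 + (6 - 1*7)/(-⅗)) = -258*(217*(1/150) + (6 - 7)*(-5/3)) = -258*(217/150 - 1*(-5/3)) = -258*(217/150 + 5/3) = -258*467/150 = -20081/25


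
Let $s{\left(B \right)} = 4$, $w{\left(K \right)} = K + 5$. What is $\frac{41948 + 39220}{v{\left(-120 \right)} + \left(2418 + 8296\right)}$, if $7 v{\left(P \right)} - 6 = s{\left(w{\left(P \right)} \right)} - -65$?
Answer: $\frac{568176}{75073} \approx 7.5683$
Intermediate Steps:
$w{\left(K \right)} = 5 + K$
$v{\left(P \right)} = \frac{75}{7}$ ($v{\left(P \right)} = \frac{6}{7} + \frac{4 - -65}{7} = \frac{6}{7} + \frac{4 + 65}{7} = \frac{6}{7} + \frac{1}{7} \cdot 69 = \frac{6}{7} + \frac{69}{7} = \frac{75}{7}$)
$\frac{41948 + 39220}{v{\left(-120 \right)} + \left(2418 + 8296\right)} = \frac{41948 + 39220}{\frac{75}{7} + \left(2418 + 8296\right)} = \frac{81168}{\frac{75}{7} + 10714} = \frac{81168}{\frac{75073}{7}} = 81168 \cdot \frac{7}{75073} = \frac{568176}{75073}$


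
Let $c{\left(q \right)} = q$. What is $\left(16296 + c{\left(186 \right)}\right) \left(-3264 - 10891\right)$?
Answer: $-233302710$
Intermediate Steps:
$\left(16296 + c{\left(186 \right)}\right) \left(-3264 - 10891\right) = \left(16296 + 186\right) \left(-3264 - 10891\right) = 16482 \left(-14155\right) = -233302710$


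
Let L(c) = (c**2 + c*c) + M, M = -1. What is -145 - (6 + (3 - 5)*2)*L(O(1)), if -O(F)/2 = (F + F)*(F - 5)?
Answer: -1167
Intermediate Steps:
O(F) = -4*F*(-5 + F) (O(F) = -2*(F + F)*(F - 5) = -2*2*F*(-5 + F) = -4*F*(-5 + F))
L(c) = -1 + 2*c**2 (L(c) = (c**2 + c*c) - 1 = (c**2 + c**2) - 1 = 2*c**2 - 1 = -1 + 2*c**2)
-145 - (6 + (3 - 5)*2)*L(O(1)) = -145 - (6 + (3 - 5)*2)*(-1 + 2*(4*1*(5 - 1*1))**2) = -145 - (6 - 2*2)*(-1 + 2*(4*1*(5 - 1))**2) = -145 - (6 - 4)*(-1 + 2*(4*1*4)**2) = -145 - 2*(-1 + 2*16**2) = -145 - 2*(-1 + 2*256) = -145 - 2*(-1 + 512) = -145 - 2*511 = -145 - 1*1022 = -145 - 1022 = -1167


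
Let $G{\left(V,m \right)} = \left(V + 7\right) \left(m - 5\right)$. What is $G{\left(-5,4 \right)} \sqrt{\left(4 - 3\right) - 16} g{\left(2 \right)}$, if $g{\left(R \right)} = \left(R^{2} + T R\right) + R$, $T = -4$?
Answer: $4 i \sqrt{15} \approx 15.492 i$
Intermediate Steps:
$g{\left(R \right)} = R^{2} - 3 R$ ($g{\left(R \right)} = \left(R^{2} - 4 R\right) + R = R^{2} - 3 R$)
$G{\left(V,m \right)} = \left(-5 + m\right) \left(7 + V\right)$ ($G{\left(V,m \right)} = \left(7 + V\right) \left(-5 + m\right) = \left(-5 + m\right) \left(7 + V\right)$)
$G{\left(-5,4 \right)} \sqrt{\left(4 - 3\right) - 16} g{\left(2 \right)} = \left(-35 - -25 + 7 \cdot 4 - 20\right) \sqrt{\left(4 - 3\right) - 16} \cdot 2 \left(-3 + 2\right) = \left(-35 + 25 + 28 - 20\right) \sqrt{1 - 16} \cdot 2 \left(-1\right) = - 2 \sqrt{-15} \left(-2\right) = - 2 i \sqrt{15} \left(-2\right) = 4 i \sqrt{15}$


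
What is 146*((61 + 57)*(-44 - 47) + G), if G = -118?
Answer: -1584976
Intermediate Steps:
146*((61 + 57)*(-44 - 47) + G) = 146*((61 + 57)*(-44 - 47) - 118) = 146*(118*(-91) - 118) = 146*(-10738 - 118) = 146*(-10856) = -1584976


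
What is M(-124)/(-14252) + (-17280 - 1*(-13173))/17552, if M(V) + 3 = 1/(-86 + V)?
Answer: -1535105891/6566466480 ≈ -0.23378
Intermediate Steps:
M(V) = -3 + 1/(-86 + V)
M(-124)/(-14252) + (-17280 - 1*(-13173))/17552 = ((259 - 3*(-124))/(-86 - 124))/(-14252) + (-17280 - 1*(-13173))/17552 = ((259 + 372)/(-210))*(-1/14252) + (-17280 + 13173)*(1/17552) = -1/210*631*(-1/14252) - 4107*1/17552 = -631/210*(-1/14252) - 4107/17552 = 631/2992920 - 4107/17552 = -1535105891/6566466480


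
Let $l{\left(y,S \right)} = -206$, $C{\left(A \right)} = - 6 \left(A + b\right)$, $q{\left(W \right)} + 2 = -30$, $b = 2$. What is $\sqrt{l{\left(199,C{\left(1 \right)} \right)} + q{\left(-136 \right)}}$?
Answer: $i \sqrt{238} \approx 15.427 i$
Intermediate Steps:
$q{\left(W \right)} = -32$ ($q{\left(W \right)} = -2 - 30 = -32$)
$C{\left(A \right)} = -12 - 6 A$ ($C{\left(A \right)} = - 6 \left(A + 2\right) = - 6 \left(2 + A\right) = -12 - 6 A$)
$\sqrt{l{\left(199,C{\left(1 \right)} \right)} + q{\left(-136 \right)}} = \sqrt{-206 - 32} = \sqrt{-238} = i \sqrt{238}$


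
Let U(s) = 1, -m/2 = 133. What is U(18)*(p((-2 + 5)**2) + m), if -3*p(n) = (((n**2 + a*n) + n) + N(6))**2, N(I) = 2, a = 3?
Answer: -14959/3 ≈ -4986.3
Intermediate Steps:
m = -266 (m = -2*133 = -266)
p(n) = -(2 + n**2 + 4*n)**2/3 (p(n) = -(((n**2 + 3*n) + n) + 2)**2/3 = -((n**2 + 4*n) + 2)**2/3 = -(2 + n**2 + 4*n)**2/3)
U(18)*(p((-2 + 5)**2) + m) = 1*(-(2 + ((-2 + 5)**2)**2 + 4*(-2 + 5)**2)**2/3 - 266) = 1*(-(2 + (3**2)**2 + 4*3**2)**2/3 - 266) = 1*(-(2 + 9**2 + 4*9)**2/3 - 266) = 1*(-(2 + 81 + 36)**2/3 - 266) = 1*(-1/3*119**2 - 266) = 1*(-1/3*14161 - 266) = 1*(-14161/3 - 266) = 1*(-14959/3) = -14959/3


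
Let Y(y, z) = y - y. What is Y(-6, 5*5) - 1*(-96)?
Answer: 96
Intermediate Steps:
Y(y, z) = 0
Y(-6, 5*5) - 1*(-96) = 0 - 1*(-96) = 0 + 96 = 96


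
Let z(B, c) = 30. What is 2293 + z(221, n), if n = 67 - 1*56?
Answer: 2323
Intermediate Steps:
n = 11 (n = 67 - 56 = 11)
2293 + z(221, n) = 2293 + 30 = 2323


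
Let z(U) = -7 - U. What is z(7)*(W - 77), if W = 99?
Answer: -308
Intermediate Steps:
z(7)*(W - 77) = (-7 - 1*7)*(99 - 77) = (-7 - 7)*22 = -14*22 = -308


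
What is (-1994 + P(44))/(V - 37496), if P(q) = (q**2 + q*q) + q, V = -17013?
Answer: -1922/54509 ≈ -0.035260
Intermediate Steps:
P(q) = q + 2*q**2 (P(q) = (q**2 + q**2) + q = 2*q**2 + q = q + 2*q**2)
(-1994 + P(44))/(V - 37496) = (-1994 + 44*(1 + 2*44))/(-17013 - 37496) = (-1994 + 44*(1 + 88))/(-54509) = (-1994 + 44*89)*(-1/54509) = (-1994 + 3916)*(-1/54509) = 1922*(-1/54509) = -1922/54509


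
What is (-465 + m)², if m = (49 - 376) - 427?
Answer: 1485961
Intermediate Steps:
m = -754 (m = -327 - 427 = -754)
(-465 + m)² = (-465 - 754)² = (-1219)² = 1485961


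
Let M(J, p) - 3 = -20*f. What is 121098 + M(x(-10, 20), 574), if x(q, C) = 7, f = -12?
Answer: 121341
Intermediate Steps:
M(J, p) = 243 (M(J, p) = 3 - 20*(-12) = 3 + 240 = 243)
121098 + M(x(-10, 20), 574) = 121098 + 243 = 121341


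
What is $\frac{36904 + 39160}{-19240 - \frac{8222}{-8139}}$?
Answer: $- \frac{309542448}{78293069} \approx -3.9536$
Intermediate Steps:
$\frac{36904 + 39160}{-19240 - \frac{8222}{-8139}} = \frac{76064}{-19240 - - \frac{8222}{8139}} = \frac{76064}{-19240 + \frac{8222}{8139}} = \frac{76064}{- \frac{156586138}{8139}} = 76064 \left(- \frac{8139}{156586138}\right) = - \frac{309542448}{78293069}$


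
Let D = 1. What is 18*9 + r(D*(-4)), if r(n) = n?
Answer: 158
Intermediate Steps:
18*9 + r(D*(-4)) = 18*9 + 1*(-4) = 162 - 4 = 158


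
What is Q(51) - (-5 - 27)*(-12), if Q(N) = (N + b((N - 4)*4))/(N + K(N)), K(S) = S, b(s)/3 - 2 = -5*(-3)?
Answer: -383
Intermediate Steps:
b(s) = 51 (b(s) = 6 + 3*(-5*(-3)) = 6 + 3*15 = 6 + 45 = 51)
Q(N) = (51 + N)/(2*N) (Q(N) = (N + 51)/(N + N) = (51 + N)/((2*N)) = (51 + N)*(1/(2*N)) = (51 + N)/(2*N))
Q(51) - (-5 - 27)*(-12) = (½)*(51 + 51)/51 - (-5 - 27)*(-12) = (½)*(1/51)*102 - (-32)*(-12) = 1 - 1*384 = 1 - 384 = -383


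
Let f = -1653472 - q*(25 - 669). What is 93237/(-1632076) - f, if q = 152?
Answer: 2538831219147/1632076 ≈ 1.5556e+6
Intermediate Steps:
f = -1555584 (f = -1653472 - 152*(25 - 669) = -1653472 - 152*(-644) = -1653472 - 1*(-97888) = -1653472 + 97888 = -1555584)
93237/(-1632076) - f = 93237/(-1632076) - 1*(-1555584) = 93237*(-1/1632076) + 1555584 = -93237/1632076 + 1555584 = 2538831219147/1632076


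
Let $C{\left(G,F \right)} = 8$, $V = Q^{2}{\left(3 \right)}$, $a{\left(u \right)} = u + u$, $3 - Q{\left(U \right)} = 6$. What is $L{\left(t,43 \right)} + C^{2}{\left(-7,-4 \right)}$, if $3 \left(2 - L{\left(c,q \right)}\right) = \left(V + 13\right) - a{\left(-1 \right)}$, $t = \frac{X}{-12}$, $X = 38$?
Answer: $58$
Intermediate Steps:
$Q{\left(U \right)} = -3$ ($Q{\left(U \right)} = 3 - 6 = -3$)
$a{\left(u \right)} = 2 u$
$V = 9$ ($V = \left(-3\right)^{2} = 9$)
$t = - \frac{19}{6}$ ($t = \frac{38}{-12} = 38 \left(- \frac{1}{12}\right) = - \frac{19}{6} \approx -3.1667$)
$L{\left(c,q \right)} = -6$ ($L{\left(c,q \right)} = 2 - \frac{\left(9 + 13\right) - 2 \left(-1\right)}{3} = 2 - \frac{22 - -2}{3} = 2 - \frac{22 + 2}{3} = 2 - 8 = -6$)
$L{\left(t,43 \right)} + C^{2}{\left(-7,-4 \right)} = -6 + 8^{2} = -6 + 64 = 58$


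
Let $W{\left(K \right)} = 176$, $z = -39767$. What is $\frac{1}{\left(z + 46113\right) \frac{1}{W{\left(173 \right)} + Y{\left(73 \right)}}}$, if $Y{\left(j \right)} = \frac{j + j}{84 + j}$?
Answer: $\frac{731}{26219} \approx 0.027881$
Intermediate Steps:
$Y{\left(j \right)} = \frac{2 j}{84 + j}$
$\frac{1}{\left(z + 46113\right) \frac{1}{W{\left(173 \right)} + Y{\left(73 \right)}}} = \frac{1}{\left(-39767 + 46113\right) \frac{1}{176 + 2 \cdot 73 \frac{1}{84 + 73}}} = \frac{1}{6346 \frac{1}{176 + 2 \cdot 73 \cdot \frac{1}{157}}} = \frac{1}{6346 \frac{1}{176 + \frac{146}{157}}} = \frac{1}{6346 \frac{1}{\frac{27778}{157}}} = \frac{1}{6346 \cdot \frac{157}{27778}} = \frac{1}{\frac{26219}{731}} = \frac{731}{26219}$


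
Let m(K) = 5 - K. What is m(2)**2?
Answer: 9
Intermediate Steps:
m(2)**2 = (5 - 1*2)**2 = (5 - 2)**2 = 3**2 = 9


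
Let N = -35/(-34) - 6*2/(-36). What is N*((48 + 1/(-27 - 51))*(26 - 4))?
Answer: 5723047/3978 ≈ 1438.7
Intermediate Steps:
N = 139/102 (N = -35*(-1/34) - 12*(-1/36) = 35/34 + 1/3 = 139/102 ≈ 1.3627)
N*((48 + 1/(-27 - 51))*(26 - 4)) = 139*((48 + 1/(-27 - 51))*(26 - 4))/102 = 139*((48 + 1/(-78))*22)/102 = 139*((48 - 1/78)*22)/102 = 139*((3743/78)*22)/102 = (139/102)*(41173/39) = 5723047/3978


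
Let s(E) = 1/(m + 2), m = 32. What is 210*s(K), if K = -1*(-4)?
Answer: 105/17 ≈ 6.1765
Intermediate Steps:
K = 4
s(E) = 1/34 (s(E) = 1/(32 + 2) = 1/34)
210*s(K) = 210*(1/34) = 105/17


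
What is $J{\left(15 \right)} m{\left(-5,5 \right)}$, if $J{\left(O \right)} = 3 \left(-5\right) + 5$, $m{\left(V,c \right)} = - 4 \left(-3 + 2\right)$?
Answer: $-40$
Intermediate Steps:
$m{\left(V,c \right)} = 4$ ($m{\left(V,c \right)} = \left(-4\right) \left(-1\right) = 4$)
$J{\left(O \right)} = -10$ ($J{\left(O \right)} = -15 + 5 = -10$)
$J{\left(15 \right)} m{\left(-5,5 \right)} = \left(-10\right) 4 = -40$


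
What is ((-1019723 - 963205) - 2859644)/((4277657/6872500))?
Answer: -33280576070000/4277657 ≈ -7.7801e+6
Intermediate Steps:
((-1019723 - 963205) - 2859644)/((4277657/6872500)) = (-1982928 - 2859644)/((4277657*(1/6872500))) = -4842572/4277657/6872500 = -4842572*6872500/4277657 = -33280576070000/4277657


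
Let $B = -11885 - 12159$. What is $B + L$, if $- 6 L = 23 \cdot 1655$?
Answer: $- \frac{182329}{6} \approx -30388.0$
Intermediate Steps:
$L = - \frac{38065}{6}$ ($L = - \frac{23 \cdot 1655}{6} = \left(- \frac{1}{6}\right) 38065 = - \frac{38065}{6} \approx -6344.2$)
$B = -24044$
$B + L = -24044 - \frac{38065}{6} = - \frac{182329}{6}$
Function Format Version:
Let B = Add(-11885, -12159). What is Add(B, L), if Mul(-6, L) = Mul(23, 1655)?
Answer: Rational(-182329, 6) ≈ -30388.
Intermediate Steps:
L = Rational(-38065, 6) (L = Mul(Rational(-1, 6), Mul(23, 1655)) = Mul(Rational(-1, 6), 38065) = Rational(-38065, 6) ≈ -6344.2)
B = -24044
Add(B, L) = Add(-24044, Rational(-38065, 6)) = Rational(-182329, 6)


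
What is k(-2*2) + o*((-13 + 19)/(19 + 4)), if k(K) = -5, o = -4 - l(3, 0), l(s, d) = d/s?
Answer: -139/23 ≈ -6.0435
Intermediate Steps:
o = -4 (o = -4 - 0/3 = -4 - 1*0 = -4 + 0 = -4)
k(-2*2) + o*((-13 + 19)/(19 + 4)) = -5 - 4*(-13 + 19)/(19 + 4) = -5 - 24/23 = -139/23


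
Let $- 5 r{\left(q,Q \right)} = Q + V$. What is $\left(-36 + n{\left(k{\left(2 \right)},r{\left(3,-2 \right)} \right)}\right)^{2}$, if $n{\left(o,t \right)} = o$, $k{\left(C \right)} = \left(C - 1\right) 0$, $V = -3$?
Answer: $1296$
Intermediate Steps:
$r{\left(q,Q \right)} = \frac{3}{5} - \frac{Q}{5}$ ($r{\left(q,Q \right)} = - \frac{Q - 3}{5} = - \frac{-3 + Q}{5} = \frac{3}{5} - \frac{Q}{5}$)
$k{\left(C \right)} = 0$ ($k{\left(C \right)} = \left(-1 + C\right) 0 = 0$)
$\left(-36 + n{\left(k{\left(2 \right)},r{\left(3,-2 \right)} \right)}\right)^{2} = \left(-36 + 0\right)^{2} = \left(-36\right)^{2} = 1296$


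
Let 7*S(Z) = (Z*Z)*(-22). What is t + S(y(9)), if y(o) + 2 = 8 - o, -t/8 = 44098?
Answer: -2469686/7 ≈ -3.5281e+5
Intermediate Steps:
t = -352784 (t = -8*44098 = -352784)
y(o) = 6 - o (y(o) = -2 + (8 - o) = 6 - o)
S(Z) = -22*Z²/7 (S(Z) = ((Z*Z)*(-22))/7 = (Z²*(-22))/7 = (-22*Z²)/7 = -22*Z²/7)
t + S(y(9)) = -352784 - 22*(6 - 1*9)²/7 = -352784 - 22*(6 - 9)²/7 = -352784 - 22/7*(-3)² = -352784 - 22/7*9 = -352784 - 198/7 = -2469686/7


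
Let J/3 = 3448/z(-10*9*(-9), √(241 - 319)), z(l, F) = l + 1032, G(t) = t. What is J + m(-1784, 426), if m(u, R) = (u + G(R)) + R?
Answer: -284400/307 ≈ -926.38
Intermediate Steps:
z(l, F) = 1032 + l
m(u, R) = u + 2*R (m(u, R) = (u + R) + R = (R + u) + R = u + 2*R)
J = 1724/307 (J = 3*(3448/(1032 - 10*9*(-9))) = 3*(3448/(1032 - 90*(-9))) = 3*(3448/(1032 + 810)) = 3*(3448/1842) = 3*(3448*(1/1842)) = 3*(1724/921) = 1724/307 ≈ 5.6156)
J + m(-1784, 426) = 1724/307 + (-1784 + 2*426) = 1724/307 + (-1784 + 852) = 1724/307 - 932 = -284400/307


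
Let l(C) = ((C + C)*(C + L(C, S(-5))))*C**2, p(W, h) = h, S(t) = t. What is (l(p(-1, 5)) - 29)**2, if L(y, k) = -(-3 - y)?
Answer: 10374841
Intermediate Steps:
L(y, k) = 3 + y
l(C) = 2*C**3*(3 + 2*C) (l(C) = ((C + C)*(C + (3 + C)))*C**2 = ((2*C)*(3 + 2*C))*C**2 = (2*C*(3 + 2*C))*C**2 = 2*C**3*(3 + 2*C))
(l(p(-1, 5)) - 29)**2 = (5**3*(6 + 4*5) - 29)**2 = (125*(6 + 20) - 29)**2 = (125*26 - 29)**2 = (3250 - 29)**2 = 3221**2 = 10374841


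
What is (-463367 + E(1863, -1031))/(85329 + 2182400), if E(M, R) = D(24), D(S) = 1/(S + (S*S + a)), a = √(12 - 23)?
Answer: (-463367*√11 + 278020199*I)/(2267729*(√11 - 600*I)) ≈ -0.20433 - 4.0927e-12*I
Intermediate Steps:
a = I*√11 (a = √(-11) = I*√11 ≈ 3.3166*I)
D(S) = 1/(S + S² + I*√11) (D(S) = 1/(S + (S*S + I*√11)) = 1/(S + (S² + I*√11)) = 1/(S + S² + I*√11))
E(M, R) = 1/(600 + I*√11) (E(M, R) = 1/(24 + 24² + I*√11) = 1/(24 + 576 + I*√11) = 1/(600 + I*√11))
(-463367 + E(1863, -1031))/(85329 + 2182400) = (-463367 + (600/360011 - I*√11/360011))/(85329 + 2182400) = (-166817216437/360011 - I*√11/360011)/2267729 = (-166817216437/360011 - I*√11/360011)*(1/2267729) = -166817216437/816407385019 - I*√11/816407385019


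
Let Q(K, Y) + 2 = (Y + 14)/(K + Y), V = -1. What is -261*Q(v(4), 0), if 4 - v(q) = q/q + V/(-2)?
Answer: -4698/5 ≈ -939.60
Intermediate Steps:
v(q) = 5/2 (v(q) = 4 - (q/q - 1/(-2)) = 4 - (1 - 1*(-½)) = 4 - (1 + ½) = 4 - 1*3/2 = 4 - 3/2 = 5/2)
Q(K, Y) = -2 + (14 + Y)/(K + Y) (Q(K, Y) = -2 + (Y + 14)/(K + Y) = -2 + (14 + Y)/(K + Y))
-261*Q(v(4), 0) = -261*(14 - 1*0 - 2*5/2)/(5/2 + 0) = -261*(14 + 0 - 5)/5/2 = -522*9/5 = -261*18/5 = -4698/5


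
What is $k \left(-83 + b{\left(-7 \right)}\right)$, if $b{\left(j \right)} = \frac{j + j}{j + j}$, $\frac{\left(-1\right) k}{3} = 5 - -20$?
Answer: $6150$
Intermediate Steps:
$k = -75$ ($k = - 3 \left(5 - -20\right) = - 3 \left(5 + 20\right) = \left(-3\right) 25 = -75$)
$b{\left(j \right)} = 1$ ($b{\left(j \right)} = \frac{2 j}{2 j} = 2 j \frac{1}{2 j} = 1$)
$k \left(-83 + b{\left(-7 \right)}\right) = - 75 \left(-83 + 1\right) = \left(-75\right) \left(-82\right) = 6150$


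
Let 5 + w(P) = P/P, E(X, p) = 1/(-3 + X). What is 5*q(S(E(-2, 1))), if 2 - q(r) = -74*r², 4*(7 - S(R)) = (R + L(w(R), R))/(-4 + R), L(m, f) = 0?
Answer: 63780545/3528 ≈ 18078.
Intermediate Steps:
w(P) = -4 (w(P) = -5 + P/P = -5 + 1 = -4)
S(R) = 7 - R/(4*(-4 + R)) (S(R) = 7 - (R + 0)/(4*(-4 + R)) = 7 - R/(4*(-4 + R)))
q(r) = 2 + 74*r² (q(r) = 2 - (-74)*r² = 2 + 74*r²)
5*q(S(E(-2, 1))) = 5*(2 + 74*((-112 + 27/(-3 - 2))/(4*(-4 + 1/(-3 - 2))))²) = 5*(2 + 74*((-112 + 27/(-5))/(4*(-4 + 1/(-5))))²) = 5*(2 + 74*((-112 + 27*(-⅕))/(4*(-4 - ⅕)))²) = 5*(2 + 74*((-112 - 27/5)/(4*(-21/5)))²) = 5*(2 + 74*((¼)*(-5/21)*(-587/5))²) = 5*(2 + 74*(587/84)²) = 5*(2 + 74*(344569/7056)) = 5*(2 + 12749053/3528) = 5*(12756109/3528) = 63780545/3528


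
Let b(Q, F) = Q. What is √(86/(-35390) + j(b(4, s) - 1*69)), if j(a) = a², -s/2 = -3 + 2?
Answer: 2*√330725442435/17695 ≈ 65.000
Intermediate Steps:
s = 2 (s = -2*(-3 + 2) = -2*(-1) = 2)
√(86/(-35390) + j(b(4, s) - 1*69)) = √(86/(-35390) + (4 - 1*69)²) = √(86*(-1/35390) + (4 - 69)²) = √(-43/17695 + (-65)²) = √(-43/17695 + 4225) = √(74761332/17695) = 2*√330725442435/17695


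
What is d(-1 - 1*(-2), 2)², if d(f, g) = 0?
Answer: 0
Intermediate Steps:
d(-1 - 1*(-2), 2)² = 0² = 0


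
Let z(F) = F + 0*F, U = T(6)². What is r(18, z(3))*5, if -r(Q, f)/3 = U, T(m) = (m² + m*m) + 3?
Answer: -84375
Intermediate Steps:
T(m) = 3 + 2*m² (T(m) = (m² + m²) + 3 = 2*m² + 3 = 3 + 2*m²)
U = 5625 (U = (3 + 2*6²)² = (3 + 2*36)² = (3 + 72)² = 75² = 5625)
z(F) = F (z(F) = F + 0 = F)
r(Q, f) = -16875 (r(Q, f) = -3*5625 = -16875)
r(18, z(3))*5 = -16875*5 = -84375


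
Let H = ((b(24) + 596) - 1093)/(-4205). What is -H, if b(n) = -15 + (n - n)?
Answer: -512/4205 ≈ -0.12176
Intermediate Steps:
b(n) = -15 (b(n) = -15 + 0 = -15)
H = 512/4205 (H = ((-15 + 596) - 1093)/(-4205) = (581 - 1093)*(-1/4205) = -512*(-1/4205) = 512/4205 ≈ 0.12176)
-H = -1*512/4205 = -512/4205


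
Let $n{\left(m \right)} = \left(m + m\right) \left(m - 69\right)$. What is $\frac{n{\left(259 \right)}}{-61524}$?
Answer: $- \frac{24605}{15381} \approx -1.5997$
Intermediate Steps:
$n{\left(m \right)} = 2 m \left(-69 + m\right)$
$\frac{n{\left(259 \right)}}{-61524} = \frac{2 \cdot 259 \left(-69 + 259\right)}{-61524} = 2 \cdot 259 \cdot 190 \left(- \frac{1}{61524}\right) = 98420 \left(- \frac{1}{61524}\right) = - \frac{24605}{15381}$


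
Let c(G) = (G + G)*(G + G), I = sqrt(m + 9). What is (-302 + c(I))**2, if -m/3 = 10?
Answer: 148996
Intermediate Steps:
m = -30 (m = -3*10 = -30)
I = I*sqrt(21) (I = sqrt(-30 + 9) = sqrt(-21) = I*sqrt(21) ≈ 4.5826*I)
c(G) = 4*G**2 (c(G) = (2*G)*(2*G) = 4*G**2)
(-302 + c(I))**2 = (-302 + 4*(I*sqrt(21))**2)**2 = (-302 + 4*(-21))**2 = (-302 - 84)**2 = (-386)**2 = 148996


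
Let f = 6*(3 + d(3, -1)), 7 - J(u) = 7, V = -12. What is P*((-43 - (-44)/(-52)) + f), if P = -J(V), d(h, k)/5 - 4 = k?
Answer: 0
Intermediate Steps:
d(h, k) = 20 + 5*k
J(u) = 0 (J(u) = 7 - 1*7 = 7 - 7 = 0)
P = 0 (P = -1*0 = 0)
f = 108 (f = 6*(3 + (20 + 5*(-1))) = 6*(3 + (20 - 5)) = 6*(3 + 15) = 6*18 = 108)
P*((-43 - (-44)/(-52)) + f) = 0*((-43 - (-44)/(-52)) + 108) = 0*((-43 - (-44)*(-1)/52) + 108) = 0*((-43 - 1*11/13) + 108) = 0*((-43 - 11/13) + 108) = 0*(-570/13 + 108) = 0*(834/13) = 0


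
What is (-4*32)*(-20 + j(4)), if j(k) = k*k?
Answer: 512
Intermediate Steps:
j(k) = k**2
(-4*32)*(-20 + j(4)) = (-4*32)*(-20 + 4**2) = -128*(-20 + 16) = -128*(-4) = 512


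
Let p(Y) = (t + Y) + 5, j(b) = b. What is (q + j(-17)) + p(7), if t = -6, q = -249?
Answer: -260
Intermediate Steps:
p(Y) = -1 + Y (p(Y) = (-6 + Y) + 5 = -1 + Y)
(q + j(-17)) + p(7) = (-249 - 17) + (-1 + 7) = -266 + 6 = -260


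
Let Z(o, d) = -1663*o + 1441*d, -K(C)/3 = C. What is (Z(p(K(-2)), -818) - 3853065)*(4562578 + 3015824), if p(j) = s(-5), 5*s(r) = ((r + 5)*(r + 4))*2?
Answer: -38133025918806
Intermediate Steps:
K(C) = -3*C
s(r) = 2*(4 + r)*(5 + r)/5 (s(r) = (((r + 5)*(r + 4))*2)/5 = (((5 + r)*(4 + r))*2)/5 = (((4 + r)*(5 + r))*2)/5 = (2*(4 + r)*(5 + r))/5 = 2*(4 + r)*(5 + r)/5)
p(j) = 0 (p(j) = 8 + (2/5)*(-5)**2 + (18/5)*(-5) = 8 + (2/5)*25 - 18 = 8 + 10 - 18 = 0)
(Z(p(K(-2)), -818) - 3853065)*(4562578 + 3015824) = ((-1663*0 + 1441*(-818)) - 3853065)*(4562578 + 3015824) = ((0 - 1178738) - 3853065)*7578402 = (-1178738 - 3853065)*7578402 = -5031803*7578402 = -38133025918806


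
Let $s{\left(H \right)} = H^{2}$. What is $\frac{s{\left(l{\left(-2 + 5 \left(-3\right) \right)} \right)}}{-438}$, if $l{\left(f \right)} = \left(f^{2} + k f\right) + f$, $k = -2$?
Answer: $- \frac{15606}{73} \approx -213.78$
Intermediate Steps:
$l{\left(f \right)} = f^{2} - f$ ($l{\left(f \right)} = \left(f^{2} - 2 f\right) + f = f^{2} - f$)
$\frac{s{\left(l{\left(-2 + 5 \left(-3\right) \right)} \right)}}{-438} = \frac{\left(\left(-2 + 5 \left(-3\right)\right) \left(-1 + \left(-2 + 5 \left(-3\right)\right)\right)\right)^{2}}{-438} = \left(\left(-2 - 15\right) \left(-1 - 17\right)\right)^{2} \left(- \frac{1}{438}\right) = \left(- 17 \left(-1 - 17\right)\right)^{2} \left(- \frac{1}{438}\right) = \left(\left(-17\right) \left(-18\right)\right)^{2} \left(- \frac{1}{438}\right) = 306^{2} \left(- \frac{1}{438}\right) = 93636 \left(- \frac{1}{438}\right) = - \frac{15606}{73}$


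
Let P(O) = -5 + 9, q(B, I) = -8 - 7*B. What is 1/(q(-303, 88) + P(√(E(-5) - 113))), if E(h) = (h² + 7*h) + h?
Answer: 1/2117 ≈ 0.00047237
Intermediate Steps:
E(h) = h² + 8*h
P(O) = 4
1/(q(-303, 88) + P(√(E(-5) - 113))) = 1/((-8 - 7*(-303)) + 4) = 1/((-8 + 2121) + 4) = 1/(2113 + 4) = 1/2117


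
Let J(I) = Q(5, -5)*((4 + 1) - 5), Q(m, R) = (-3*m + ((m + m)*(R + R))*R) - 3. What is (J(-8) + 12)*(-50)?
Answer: -600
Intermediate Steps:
Q(m, R) = -3 - 3*m + 4*m*R² (Q(m, R) = (-3*m + ((2*m)*(2*R))*R) - 3 = (-3*m + (4*R*m)*R) - 3 = (-3*m + 4*m*R²) - 3 = -3 - 3*m + 4*m*R²)
J(I) = 0 (J(I) = (-3 - 3*5 + 4*5*(-5)²)*((4 + 1) - 5) = (-3 - 15 + 4*5*25)*(5 - 5) = (-3 - 15 + 500)*0 = 482*0 = 0)
(J(-8) + 12)*(-50) = (0 + 12)*(-50) = 12*(-50) = -600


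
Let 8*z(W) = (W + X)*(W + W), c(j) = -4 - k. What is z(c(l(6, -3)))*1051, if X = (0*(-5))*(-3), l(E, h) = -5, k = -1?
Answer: 9459/4 ≈ 2364.8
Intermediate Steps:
X = 0 (X = 0*(-3) = 0)
c(j) = -3 (c(j) = -4 - 1*(-1) = -4 + 1 = -3)
z(W) = W**2/4 (z(W) = ((W + 0)*(W + W))/8 = (W*(2*W))/8 = (2*W**2)/8 = W**2/4)
z(c(l(6, -3)))*1051 = ((1/4)*(-3)**2)*1051 = ((1/4)*9)*1051 = (9/4)*1051 = 9459/4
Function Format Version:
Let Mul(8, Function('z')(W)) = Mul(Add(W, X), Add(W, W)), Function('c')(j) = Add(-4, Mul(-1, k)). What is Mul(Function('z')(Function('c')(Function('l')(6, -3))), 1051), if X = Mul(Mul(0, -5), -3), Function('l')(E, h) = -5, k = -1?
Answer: Rational(9459, 4) ≈ 2364.8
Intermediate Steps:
X = 0 (X = Mul(0, -3) = 0)
Function('c')(j) = -3 (Function('c')(j) = Add(-4, Mul(-1, -1)) = Add(-4, 1) = -3)
Function('z')(W) = Mul(Rational(1, 4), Pow(W, 2)) (Function('z')(W) = Mul(Rational(1, 8), Mul(Add(W, 0), Add(W, W))) = Mul(Rational(1, 8), Mul(W, Mul(2, W))) = Mul(Rational(1, 8), Mul(2, Pow(W, 2))) = Mul(Rational(1, 4), Pow(W, 2)))
Mul(Function('z')(Function('c')(Function('l')(6, -3))), 1051) = Mul(Mul(Rational(1, 4), Pow(-3, 2)), 1051) = Mul(Mul(Rational(1, 4), 9), 1051) = Mul(Rational(9, 4), 1051) = Rational(9459, 4)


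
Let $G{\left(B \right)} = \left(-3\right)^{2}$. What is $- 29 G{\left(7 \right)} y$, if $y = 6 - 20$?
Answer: $3654$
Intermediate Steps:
$y = -14$ ($y = 6 - 20 = -14$)
$G{\left(B \right)} = 9$
$- 29 G{\left(7 \right)} y = \left(-29\right) 9 \left(-14\right) = \left(-261\right) \left(-14\right) = 3654$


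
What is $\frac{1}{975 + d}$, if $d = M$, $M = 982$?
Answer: $\frac{1}{1957} \approx 0.00051099$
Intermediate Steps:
$d = 982$
$\frac{1}{975 + d} = \frac{1}{975 + 982} = \frac{1}{1957}$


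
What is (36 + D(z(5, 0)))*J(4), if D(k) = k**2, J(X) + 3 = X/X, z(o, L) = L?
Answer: -72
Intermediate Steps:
J(X) = -2 (J(X) = -3 + X/X = -3 + 1 = -2)
(36 + D(z(5, 0)))*J(4) = (36 + 0**2)*(-2) = (36 + 0)*(-2) = 36*(-2) = -72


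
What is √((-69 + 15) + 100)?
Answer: √46 ≈ 6.7823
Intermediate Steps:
√((-69 + 15) + 100) = √(-54 + 100) = √46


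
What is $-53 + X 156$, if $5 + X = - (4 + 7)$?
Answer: $-2549$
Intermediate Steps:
$X = -16$ ($X = -5 - \left(4 + 7\right) = -5 - 11 = -16$)
$-53 + X 156 = -53 - 2496 = -2549$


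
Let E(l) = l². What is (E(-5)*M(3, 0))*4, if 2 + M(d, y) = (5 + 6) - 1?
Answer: 800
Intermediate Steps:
M(d, y) = 8 (M(d, y) = -2 + ((5 + 6) - 1) = -2 + (11 - 1) = -2 + 10 = 8)
(E(-5)*M(3, 0))*4 = ((-5)²*8)*4 = (25*8)*4 = 200*4 = 800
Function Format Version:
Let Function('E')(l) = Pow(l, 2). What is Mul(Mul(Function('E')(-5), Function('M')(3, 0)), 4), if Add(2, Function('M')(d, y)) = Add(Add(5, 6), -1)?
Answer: 800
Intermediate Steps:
Function('M')(d, y) = 8 (Function('M')(d, y) = Add(-2, Add(Add(5, 6), -1)) = Add(-2, Add(11, -1)) = Add(-2, 10) = 8)
Mul(Mul(Function('E')(-5), Function('M')(3, 0)), 4) = Mul(Mul(Pow(-5, 2), 8), 4) = Mul(Mul(25, 8), 4) = Mul(200, 4) = 800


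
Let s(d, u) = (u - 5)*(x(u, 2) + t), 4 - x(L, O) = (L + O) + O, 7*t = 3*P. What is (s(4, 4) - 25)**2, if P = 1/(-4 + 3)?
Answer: 20736/49 ≈ 423.18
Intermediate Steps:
P = -1 (P = 1/(-1) = -1)
t = -3/7 (t = (3*(-1))/7 = (1/7)*(-3) = -3/7 ≈ -0.42857)
x(L, O) = 4 - L - 2*O (x(L, O) = 4 - ((L + O) + O) = 4 - (L + 2*O) = 4 + (-L - 2*O) = 4 - L - 2*O)
s(d, u) = (-5 + u)*(-3/7 - u) (s(d, u) = (u - 5)*((4 - u - 2*2) - 3/7) = (-5 + u)*((4 - u - 4) - 3/7) = (-5 + u)*(-u - 3/7) = (-5 + u)*(-3/7 - u))
(s(4, 4) - 25)**2 = ((15/7 - 1*4**2 + (32/7)*4) - 25)**2 = ((15/7 - 1*16 + 128/7) - 25)**2 = ((15/7 - 16 + 128/7) - 25)**2 = (31/7 - 25)**2 = (-144/7)**2 = 20736/49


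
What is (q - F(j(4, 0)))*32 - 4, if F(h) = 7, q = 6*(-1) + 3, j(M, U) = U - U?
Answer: -324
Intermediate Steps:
j(M, U) = 0
q = -3 (q = -6 + 3 = -3)
(q - F(j(4, 0)))*32 - 4 = (-3 - 1*7)*32 - 4 = (-3 - 7)*32 - 4 = -10*32 - 4 = -320 - 4 = -324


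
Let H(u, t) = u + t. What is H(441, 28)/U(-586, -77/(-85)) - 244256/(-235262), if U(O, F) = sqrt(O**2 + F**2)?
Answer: 122128/117631 + 39865*sqrt(2481042029)/2481042029 ≈ 1.8386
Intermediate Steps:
H(u, t) = t + u
U(O, F) = sqrt(F**2 + O**2)
H(441, 28)/U(-586, -77/(-85)) - 244256/(-235262) = (28 + 441)/(sqrt((-77/(-85))**2 + (-586)**2)) - 244256/(-235262) = 469/(sqrt((-77*(-1/85))**2 + 343396)) - 244256*(-1/235262) = 469/(sqrt((77/85)**2 + 343396)) + 122128/117631 = 469/(sqrt(5929/7225 + 343396)) + 122128/117631 = 469/(sqrt(2481042029/7225)) + 122128/117631 = 469/((sqrt(2481042029)/85)) + 122128/117631 = 469*(85*sqrt(2481042029)/2481042029) + 122128/117631 = 39865*sqrt(2481042029)/2481042029 + 122128/117631 = 122128/117631 + 39865*sqrt(2481042029)/2481042029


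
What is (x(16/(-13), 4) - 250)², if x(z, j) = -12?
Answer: 68644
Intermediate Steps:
(x(16/(-13), 4) - 250)² = (-12 - 250)² = (-262)² = 68644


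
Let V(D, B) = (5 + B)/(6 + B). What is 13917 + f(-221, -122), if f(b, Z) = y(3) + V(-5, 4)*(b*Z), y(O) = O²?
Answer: 190959/5 ≈ 38192.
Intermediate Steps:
V(D, B) = (5 + B)/(6 + B)
f(b, Z) = 9 + 9*Z*b/10 (f(b, Z) = 3² + ((5 + 4)/(6 + 4))*(b*Z) = 9 + (9/10)*(Z*b) = 9 + ((⅒)*9)*(Z*b) = 9 + 9*(Z*b)/10 = 9 + 9*Z*b/10)
13917 + f(-221, -122) = 13917 + (9 + (9/10)*(-122)*(-221)) = 13917 + (9 + 121329/5) = 13917 + 121374/5 = 190959/5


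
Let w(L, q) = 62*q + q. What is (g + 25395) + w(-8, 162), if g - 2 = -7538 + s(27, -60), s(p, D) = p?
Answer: 28092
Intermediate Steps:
w(L, q) = 63*q
g = -7509 (g = 2 + (-7538 + 27) = 2 - 7511 = -7509)
(g + 25395) + w(-8, 162) = (-7509 + 25395) + 63*162 = 17886 + 10206 = 28092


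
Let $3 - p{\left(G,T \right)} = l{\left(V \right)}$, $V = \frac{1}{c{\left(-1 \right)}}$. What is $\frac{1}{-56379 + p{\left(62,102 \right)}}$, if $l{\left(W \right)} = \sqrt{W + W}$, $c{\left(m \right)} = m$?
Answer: $\frac{i}{\sqrt{2} - 56376 i} \approx -1.7738 \cdot 10^{-5} + 4.4497 \cdot 10^{-10} i$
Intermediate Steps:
$V = -1$ ($V = \frac{1}{-1} = -1$)
$l{\left(W \right)} = \sqrt{2} \sqrt{W}$ ($l{\left(W \right)} = \sqrt{2 W} = \sqrt{2} \sqrt{W}$)
$p{\left(G,T \right)} = 3 - i \sqrt{2}$ ($p{\left(G,T \right)} = 3 - \sqrt{2} \sqrt{-1} = 3 - \sqrt{2} i = 3 - i \sqrt{2}$)
$\frac{1}{-56379 + p{\left(62,102 \right)}} = \frac{1}{-56379 + \left(3 - i \sqrt{2}\right)} = \frac{1}{-56376 - i \sqrt{2}}$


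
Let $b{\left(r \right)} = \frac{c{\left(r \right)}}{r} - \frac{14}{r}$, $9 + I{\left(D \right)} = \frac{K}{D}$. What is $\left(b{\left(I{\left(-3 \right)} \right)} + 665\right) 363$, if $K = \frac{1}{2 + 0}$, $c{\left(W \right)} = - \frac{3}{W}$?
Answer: $\frac{6048411}{25} \approx 2.4194 \cdot 10^{5}$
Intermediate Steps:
$K = \frac{1}{2} \approx 0.5$
$I{\left(D \right)} = -9 + \frac{1}{2 D}$
$b{\left(r \right)} = - \frac{14}{r} - \frac{3}{r^{2}}$ ($b{\left(r \right)} = \frac{\left(-3\right) \frac{1}{r}}{r} - \frac{14}{r} = - \frac{3}{r^{2}} - \frac{14}{r} = - \frac{14}{r} - \frac{3}{r^{2}}$)
$\left(b{\left(I{\left(-3 \right)} \right)} + 665\right) 363 = \left(\frac{-3 - 14 \left(-9 + \frac{1}{2 \left(-3\right)}\right)}{\left(-9 + \frac{1}{2 \left(-3\right)}\right)^{2}} + 665\right) 363 = \left(\frac{-3 - 14 \left(-9 + \frac{1}{2} \left(- \frac{1}{3}\right)\right)}{\left(-9 + \frac{1}{2} \left(- \frac{1}{3}\right)\right)^{2}} + 665\right) 363 = \left(\frac{-3 - 14 \left(-9 - \frac{1}{6}\right)}{\left(-9 - \frac{1}{6}\right)^{2}} + 665\right) 363 = \left(\frac{-3 - - \frac{385}{3}}{\frac{3025}{36}} + 665\right) 363 = \left(\frac{36 \left(-3 + \frac{385}{3}\right)}{3025} + 665\right) 363 = \left(\frac{36}{3025} \cdot \frac{376}{3} + 665\right) 363 = \left(\frac{4512}{3025} + 665\right) 363 = \frac{2016137}{3025} \cdot 363 = \frac{6048411}{25}$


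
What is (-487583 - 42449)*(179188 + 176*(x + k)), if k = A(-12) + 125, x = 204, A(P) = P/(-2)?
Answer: -126226060736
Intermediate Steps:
A(P) = -P/2 (A(P) = P*(-1/2) = -P/2)
k = 131 (k = -1/2*(-12) + 125 = 6 + 125 = 131)
(-487583 - 42449)*(179188 + 176*(x + k)) = (-487583 - 42449)*(179188 + 176*(204 + 131)) = -530032*(179188 + 176*335) = -530032*(179188 + 58960) = -530032*238148 = -126226060736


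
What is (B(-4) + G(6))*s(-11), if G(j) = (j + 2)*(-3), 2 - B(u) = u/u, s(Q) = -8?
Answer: 184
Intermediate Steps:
B(u) = 1 (B(u) = 2 - u/u = 2 - 1*1 = 2 - 1 = 1)
G(j) = -6 - 3*j (G(j) = (2 + j)*(-3) = -6 - 3*j)
(B(-4) + G(6))*s(-11) = (1 + (-6 - 3*6))*(-8) = (1 + (-6 - 18))*(-8) = (1 - 24)*(-8) = -23*(-8) = 184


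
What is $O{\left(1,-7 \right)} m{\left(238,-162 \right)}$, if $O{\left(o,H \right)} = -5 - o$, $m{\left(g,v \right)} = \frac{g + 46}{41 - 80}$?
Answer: $\frac{568}{13} \approx 43.692$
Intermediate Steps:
$m{\left(g,v \right)} = - \frac{46}{39} - \frac{g}{39}$ ($m{\left(g,v \right)} = \frac{46 + g}{-39} = \left(46 + g\right) \left(- \frac{1}{39}\right) = - \frac{46}{39} - \frac{g}{39}$)
$O{\left(1,-7 \right)} m{\left(238,-162 \right)} = \left(-5 - 1\right) \left(- \frac{46}{39} - \frac{238}{39}\right) = \left(-6\right) \left(- \frac{284}{39}\right) = \frac{568}{13}$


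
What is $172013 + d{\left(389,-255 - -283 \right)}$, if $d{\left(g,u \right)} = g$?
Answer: $172402$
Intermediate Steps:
$172013 + d{\left(389,-255 - -283 \right)} = 172013 + 389 = 172402$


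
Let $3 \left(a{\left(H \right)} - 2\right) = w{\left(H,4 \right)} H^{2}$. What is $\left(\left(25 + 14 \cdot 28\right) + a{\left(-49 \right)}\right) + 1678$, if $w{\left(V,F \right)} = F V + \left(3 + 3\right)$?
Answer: $- \frac{449899}{3} \approx -1.4997 \cdot 10^{5}$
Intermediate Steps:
$w{\left(V,F \right)} = 6 + F V$ ($w{\left(V,F \right)} = F V + 6 = 6 + F V$)
$a{\left(H \right)} = 2 + \frac{H^{2} \left(6 + 4 H\right)}{3}$ ($a{\left(H \right)} = 2 + \frac{\left(6 + 4 H\right) H^{2}}{3} = 2 + \frac{H^{2} \left(6 + 4 H\right)}{3}$)
$\left(\left(25 + 14 \cdot 28\right) + a{\left(-49 \right)}\right) + 1678 = \left(\left(25 + 14 \cdot 28\right) + \left(2 + \left(-49\right)^{2} \left(2 + \frac{4}{3} \left(-49\right)\right)\right)\right) + 1678 = \left(\left(25 + 392\right) + \left(2 + 2401 \left(2 - \frac{196}{3}\right)\right)\right) + 1678 = \left(417 + \left(2 + 2401 \left(- \frac{190}{3}\right)\right)\right) + 1678 = \left(417 + \left(2 - \frac{456190}{3}\right)\right) + 1678 = \left(417 - \frac{456184}{3}\right) + 1678 = - \frac{454933}{3} + 1678 = - \frac{449899}{3}$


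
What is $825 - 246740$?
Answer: $-245915$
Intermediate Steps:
$825 - 246740 = -245915$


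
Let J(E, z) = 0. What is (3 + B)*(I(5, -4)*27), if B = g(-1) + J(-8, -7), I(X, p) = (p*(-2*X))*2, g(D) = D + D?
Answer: 2160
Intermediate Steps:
g(D) = 2*D
I(X, p) = -4*X*p (I(X, p) = -2*X*p*2 = -4*X*p)
B = -2 (B = 2*(-1) + 0 = -2 + 0 = -2)
(3 + B)*(I(5, -4)*27) = (3 - 2)*(-4*5*(-4)*27) = 1*(80*27) = 1*2160 = 2160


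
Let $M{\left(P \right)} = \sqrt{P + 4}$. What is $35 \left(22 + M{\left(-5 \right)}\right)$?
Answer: $770 + 35 i \approx 770.0 + 35.0 i$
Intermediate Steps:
$M{\left(P \right)} = \sqrt{4 + P}$
$35 \left(22 + M{\left(-5 \right)}\right) = 35 \left(22 + \sqrt{4 - 5}\right) = 35 \left(22 + \sqrt{-1}\right) = 35 \left(22 + i\right) = 770 + 35 i$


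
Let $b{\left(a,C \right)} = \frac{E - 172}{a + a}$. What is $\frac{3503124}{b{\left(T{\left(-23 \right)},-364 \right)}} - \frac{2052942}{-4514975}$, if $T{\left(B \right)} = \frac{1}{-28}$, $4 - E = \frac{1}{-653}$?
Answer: $\frac{5165669389813932}{3467144116975} \approx 1489.9$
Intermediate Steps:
$E = \frac{2613}{653}$ ($E = 4 - \frac{1}{-653} = 4 - - \frac{1}{653} = 4 + \frac{1}{653} = \frac{2613}{653} \approx 4.0015$)
$T{\left(B \right)} = - \frac{1}{28}$
$b{\left(a,C \right)} = - \frac{109703}{1306 a}$ ($b{\left(a,C \right)} = \frac{\frac{2613}{653} - 172}{a + a} = - \frac{109703}{653 \cdot 2 a} = - \frac{109703 \frac{1}{2 a}}{653} = - \frac{109703}{1306 a}$)
$\frac{3503124}{b{\left(T{\left(-23 \right)},-364 \right)}} - \frac{2052942}{-4514975} = \frac{3503124}{\left(- \frac{109703}{1306}\right) \frac{1}{- \frac{1}{28}}} - \frac{2052942}{-4514975} = \frac{3503124}{\left(- \frac{109703}{1306}\right) \left(-28\right)} - - \frac{2052942}{4514975} = \frac{3503124}{\frac{1535842}{653}} + \frac{2052942}{4514975} = 3503124 \cdot \frac{653}{1535842} + \frac{2052942}{4514975} = \frac{1143769986}{767921} + \frac{2052942}{4514975} = \frac{5165669389813932}{3467144116975}$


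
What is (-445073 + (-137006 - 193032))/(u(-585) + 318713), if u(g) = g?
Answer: -775111/318128 ≈ -2.4365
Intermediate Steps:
(-445073 + (-137006 - 193032))/(u(-585) + 318713) = (-445073 + (-137006 - 193032))/(-585 + 318713) = (-445073 - 330038)/318128 = -775111*1/318128 = -775111/318128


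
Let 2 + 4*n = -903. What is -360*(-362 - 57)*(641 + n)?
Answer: 62560890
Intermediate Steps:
n = -905/4 (n = -½ + (¼)*(-903) = -½ - 903/4 = -905/4 ≈ -226.25)
-360*(-362 - 57)*(641 + n) = -360*(-362 - 57)*(641 - 905/4) = -(-150840)*1659/4 = -360*(-695121/4) = 62560890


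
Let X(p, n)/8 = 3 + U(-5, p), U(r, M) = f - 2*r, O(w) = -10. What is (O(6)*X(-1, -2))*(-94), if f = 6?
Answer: 142880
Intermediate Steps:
U(r, M) = 6 - 2*r
X(p, n) = 152 (X(p, n) = 8*(3 + (6 - 2*(-5))) = 8*(3 + (6 + 10)) = 8*(3 + 16) = 8*19 = 152)
(O(6)*X(-1, -2))*(-94) = -10*152*(-94) = -1520*(-94) = 142880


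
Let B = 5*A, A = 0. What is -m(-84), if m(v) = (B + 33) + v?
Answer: 51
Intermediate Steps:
B = 0 (B = 5*0 = 0)
m(v) = 33 + v (m(v) = (0 + 33) + v = 33 + v)
-m(-84) = -(33 - 84) = -1*(-51) = 51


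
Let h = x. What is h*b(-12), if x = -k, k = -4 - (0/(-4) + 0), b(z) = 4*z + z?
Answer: -240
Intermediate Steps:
b(z) = 5*z
k = -4 (k = -4 - (0*(-¼) + 0) = -4 - (0 + 0) = -4 - 1*0 = -4 + 0 = -4)
x = 4 (x = -1*(-4) = 4)
h = 4
h*b(-12) = 4*(5*(-12)) = 4*(-60) = -240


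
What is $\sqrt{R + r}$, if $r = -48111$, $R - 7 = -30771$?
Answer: $5 i \sqrt{3155} \approx 280.85 i$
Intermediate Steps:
$R = -30764$ ($R = 7 - 30771 = -30764$)
$\sqrt{R + r} = \sqrt{-30764 - 48111} = \sqrt{-78875} = 5 i \sqrt{3155}$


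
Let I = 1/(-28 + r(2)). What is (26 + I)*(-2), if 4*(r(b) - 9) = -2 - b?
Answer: -519/10 ≈ -51.900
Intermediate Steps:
r(b) = 17/2 - b/4 (r(b) = 9 + (-2 - b)/4 = 9 + (-1/2 - b/4) = 17/2 - b/4)
I = -1/20 (I = 1/(-28 + (17/2 - 1/4*2)) = 1/(-28 + (17/2 - 1/2)) = 1/(-28 + 8) = 1/(-20) = -1/20 ≈ -0.050000)
(26 + I)*(-2) = (26 - 1/20)*(-2) = (519/20)*(-2) = -519/10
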